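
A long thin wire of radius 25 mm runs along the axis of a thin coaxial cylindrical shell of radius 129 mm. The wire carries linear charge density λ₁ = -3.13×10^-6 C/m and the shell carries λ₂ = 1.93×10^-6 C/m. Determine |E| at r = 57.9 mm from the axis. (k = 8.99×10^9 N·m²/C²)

9.72×10^5 N/C

Coaxial Gaussian cylinder, radius r = 57.9 mm, length L (between the conductors, 25 mm < r < 129 mm).
Only the inner wire is enclosed; the outer shell contributes nothing inside itself. λ_enc = λ₁ = -3.13×10^-6 C/m.
By Gauss's law (flux through the curved wall only), E·2πrL = λ_enc L/ε₀.
E = 2k|λ_enc|/r = 2(8.99×10^9)(3.13×10^-6)/(0.0579) = 9.72×10^5 N/C.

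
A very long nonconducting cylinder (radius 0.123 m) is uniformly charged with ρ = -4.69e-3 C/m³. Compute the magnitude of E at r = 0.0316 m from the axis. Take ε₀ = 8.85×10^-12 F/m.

Coaxial Gaussian cylinder, radius r = 0.0316 m, length L (r < R).
Charge inside radius r per length L is ρ·πr²·L, so λ_enc = ρπr² = -1.471e-5 C/m.
Gauss's law: E·2πrL = λ_enc L/ε₀.
E = |λ_enc|/(2πε₀r) = (1.471×10^-5)/(2π·8.85×10^-12·0.0316) = 8.37×10^6 N/C.

|E| ≈ 8.37e6 N/C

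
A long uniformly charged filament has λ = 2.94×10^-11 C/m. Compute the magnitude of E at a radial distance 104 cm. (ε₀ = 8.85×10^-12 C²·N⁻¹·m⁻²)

By cylindrical symmetry E is radial; use a coaxial Gaussian cylinder of radius 104 cm and length L.
Q_enc = λL, so λ_enc = 2.94e-11 C/m.
Gauss's law: E·2πrL = λ_enc L/ε₀.
E = |λ_enc|/(2πε₀r) = (2.94×10^-11)/(2π·8.85×10^-12·1.04) = 0.508 N/C.

E = 0.508 N/C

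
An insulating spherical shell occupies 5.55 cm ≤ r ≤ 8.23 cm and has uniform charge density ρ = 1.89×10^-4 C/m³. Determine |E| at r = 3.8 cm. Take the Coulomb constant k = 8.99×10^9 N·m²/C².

By spherical symmetry E is radial; choose a Gaussian sphere of radius r = 3.8 cm (r < 5.55 cm, inside the empty cavity).
Q_enc = 0 (all charge lies at larger r); Gauss's law gives E = 0.

E = 0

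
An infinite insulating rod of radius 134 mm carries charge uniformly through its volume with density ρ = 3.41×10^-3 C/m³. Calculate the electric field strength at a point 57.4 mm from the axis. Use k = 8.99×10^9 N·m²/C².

1.11e7 N/C

Choose a coaxial cylinder of radius r = 57.4 mm (arbitrary length L) as the Gaussian surface (r < R).
Charge inside radius r per length L is ρ·πr²·L, so λ_enc = ρπr² = 3.53×10^-5 C/m.
Since E is radial and uniform over the curved surface, Φ = E·2πrL = Q_enc/ε₀ = λ_enc L/ε₀.
E = 2k|λ_enc|/r = 2(8.99×10^9)(3.53×10^-5)/(0.0574) = 1.11×10^7 N/C.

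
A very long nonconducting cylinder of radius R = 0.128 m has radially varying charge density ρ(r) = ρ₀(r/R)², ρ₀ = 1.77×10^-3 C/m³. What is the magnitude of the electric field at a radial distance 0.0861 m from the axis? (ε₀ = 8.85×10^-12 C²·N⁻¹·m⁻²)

Coaxial Gaussian cylinder, radius r = 0.0861 m, length L (r < R).
Integrating ρ over the cross-section to radius r: λ_enc = (2πρ₀/R²) ∫₀^r r'^3 dr' = 2πρ₀ r^4/(4·R²) = 9.326×10^-6 C/m.
By Gauss's law (flux through the curved wall only), E·2πrL = λ_enc L/ε₀.
E = |λ_enc|/(2πε₀r) = (9.326×10^-6)/(2π·8.85×10^-12·0.0861) = 1.95×10^6 N/C.

E ≈ 1.95×10^6 N/C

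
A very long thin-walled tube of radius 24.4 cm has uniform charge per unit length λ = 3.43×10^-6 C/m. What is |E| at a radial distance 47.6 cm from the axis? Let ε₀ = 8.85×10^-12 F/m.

Choose a coaxial cylinder of radius r = 47.6 cm (arbitrary length L) as the Gaussian surface (r > 24.4 cm).
The full line charge is enclosed: λ_enc = 3.43×10^-6 C/m.
By Gauss's law (flux through the curved wall only), E·2πrL = λ_enc L/ε₀.
E = |λ_enc|/(2πε₀r) = (3.43e-6)/(2π·8.85×10^-12·0.476) = 1.30×10^5 N/C.

|E| = 1.30×10^5 N/C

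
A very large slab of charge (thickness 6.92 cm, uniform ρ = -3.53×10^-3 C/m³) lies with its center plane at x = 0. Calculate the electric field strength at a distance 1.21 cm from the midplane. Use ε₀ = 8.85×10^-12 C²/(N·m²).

E = 4.83×10^6 N/C

By symmetry E is perpendicular to the slab. A Gaussian pillbox from −1.21 cm to +1.21 cm (face area A) lies entirely within the slab.
Q_enc = ρ·(2x)·A and flux = 2EA, so 2EA = 2ρxA/ε₀ ⇒ E = |ρ|x/ε₀.
E = (3.53×10^-3)(0.0121)/(8.85×10^-12) = 4.83×10^6 N/C.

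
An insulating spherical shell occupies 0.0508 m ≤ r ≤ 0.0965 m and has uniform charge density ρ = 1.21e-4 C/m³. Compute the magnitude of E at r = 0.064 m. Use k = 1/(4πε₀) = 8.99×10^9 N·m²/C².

E ≈ 1.46×10^5 N/C

Take a concentric spherical Gaussian surface of radius r = 0.064 m (within the shell material, 0.0508 m < r < 0.0965 m).
Enclosed charge is the volume from a to r: Q_enc = (4π/3)ρ(r³ − a³) = 6.642e-8 C.
Applying ∮E·dA = Q_enc/ε₀ with Φ = E(4πr²):
E = k|Q_enc|/r² = (8.99×10^9)(6.642×10^-8)/(0.064)² = 1.46×10^5 N/C.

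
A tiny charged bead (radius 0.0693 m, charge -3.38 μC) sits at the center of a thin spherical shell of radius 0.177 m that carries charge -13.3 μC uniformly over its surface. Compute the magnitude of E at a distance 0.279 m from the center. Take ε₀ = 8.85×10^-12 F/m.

Take a concentric spherical Gaussian surface of radius r = 0.279 m (r > 0.177 m, enclosing both).
Q_enc = (-3.38 μC) + (-13.3 μC) = -1.668×10^-5 C.
Gauss's law: E·4πr² = Q_enc/ε₀.
E = |Q_enc|/(4πε₀r²) = (1.668×10^-5)/(4π·8.85×10^-12·(0.279)²) = 1.93×10^6 N/C.

|E| = 1.93e6 N/C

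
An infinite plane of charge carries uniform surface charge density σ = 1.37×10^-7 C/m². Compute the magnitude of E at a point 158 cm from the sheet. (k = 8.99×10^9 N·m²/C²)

E ≈ 7.74×10^3 N/C

The symmetry is planar: E is normal to the sheet and the same magnitude on both sides. Take a pillbox straddling the sheet with end-cap area A.
Flux Φ = 2EA and Q_enc = σA, so 2EA = σA/ε₀ ⇒ E = |σ|/(2ε₀), independent of distance.
E = 2πk|σ| = 2π(8.99×10^9)(1.37×10^-7) = 7.74×10^3 N/C.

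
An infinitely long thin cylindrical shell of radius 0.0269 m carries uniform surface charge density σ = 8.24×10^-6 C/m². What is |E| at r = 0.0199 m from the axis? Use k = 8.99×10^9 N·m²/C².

By cylindrical symmetry E is radial; use a coaxial Gaussian cylinder of radius 0.0199 m and length L (r < 0.0269 m, inside the shell).
No charge is enclosed, so Gauss's law gives E·2πrL = 0 ⇒ E = 0.

E = 0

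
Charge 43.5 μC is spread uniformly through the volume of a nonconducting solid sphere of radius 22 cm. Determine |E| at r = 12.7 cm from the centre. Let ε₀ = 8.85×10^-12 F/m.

E = 4.67×10^6 N/C

Take a concentric spherical Gaussian surface of radius r = 12.7 cm (r < R).
Only the charge within r is enclosed: Q_enc = Q·(r/R)³ = (43.5 μC)·(12.7 cm/22 cm)³ = 8.368×10^-6 C.
Gauss's law: E·4πr² = Q_enc/ε₀.
E = |Q_enc|/(4πε₀r²) = (8.368e-6)/(4π·8.85×10^-12·(0.127)²) = 4.67×10^6 N/C.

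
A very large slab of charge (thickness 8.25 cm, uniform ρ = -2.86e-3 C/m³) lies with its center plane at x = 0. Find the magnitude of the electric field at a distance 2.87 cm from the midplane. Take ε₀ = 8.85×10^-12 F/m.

By symmetry E is perpendicular to the slab. A Gaussian pillbox from −2.87 cm to +2.87 cm (face area A) lies entirely within the slab.
Q_enc = ρ·(2x)·A and flux = 2EA, so 2EA = 2ρxA/ε₀ ⇒ E = |ρ|x/ε₀.
E = (2.86×10^-3)(0.0287)/(8.85×10^-12) = 9.27×10^6 N/C.

E ≈ 9.27×10^6 N/C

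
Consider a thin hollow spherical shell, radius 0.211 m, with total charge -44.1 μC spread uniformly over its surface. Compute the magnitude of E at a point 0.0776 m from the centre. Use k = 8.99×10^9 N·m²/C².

E = 0

Use a concentric Gaussian sphere at r = 0.0776 m (inside the shell, r < 0.211 m).
No charge lies within this surface, so Q_enc = 0 and Gauss's law gives E·4πr² = 0 ⇒ E = 0.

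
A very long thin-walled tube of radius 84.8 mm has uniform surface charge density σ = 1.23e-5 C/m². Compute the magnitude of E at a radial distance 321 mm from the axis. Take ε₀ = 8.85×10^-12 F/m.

E = 3.67×10^5 V/m

Take a coaxial cylindrical Gaussian surface of radius r = 321 mm and length L (r > 84.8 mm).
The whole shell is enclosed: λ_enc = σ·2πR = (1.23e-5)·2π·(0.0848) = 6.554e-6 C/m.
Applying ∮E·dA = Q_enc/ε₀ with the end caps contributing no flux:
E = |λ_enc|/(2πε₀r) = (6.554×10^-6)/(2π·8.85×10^-12·0.321) = 3.67e5 N/C.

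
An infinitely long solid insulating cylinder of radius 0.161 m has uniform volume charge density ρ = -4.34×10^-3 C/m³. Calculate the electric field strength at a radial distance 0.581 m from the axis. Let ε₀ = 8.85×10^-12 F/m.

|E| = 1.09×10^7 N/C

Choose a coaxial cylinder of radius r = 0.581 m (arbitrary length L) as the Gaussian surface (r > 0.161 m, full cross-section enclosed).
λ_enc = ρ·πR² = (-4.34×10^-3)π(0.161)² = -3.534×10^-4 C/m.
Gauss's law: E·2πrL = λ_enc L/ε₀.
E = |λ_enc|/(2πε₀r) = (3.534×10^-4)/(2π·8.85×10^-12·0.581) = 1.09×10^7 N/C.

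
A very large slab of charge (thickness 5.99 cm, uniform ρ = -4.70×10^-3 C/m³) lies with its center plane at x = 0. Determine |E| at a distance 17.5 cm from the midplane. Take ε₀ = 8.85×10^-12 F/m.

|E| = 1.59×10^7 V/m

The point |x| = 17.5 cm lies outside the slab (half-thickness 0.02995 m). A symmetric pillbox spanning the full slab encloses Q_enc = ρ·d·A.
Flux = 2EA ⇒ E = |ρ|d/(2ε₀), independent of distance outside.
E = (4.70e-3)(0.0599)/(2·8.85×10^-12) = 1.59×10^7 N/C.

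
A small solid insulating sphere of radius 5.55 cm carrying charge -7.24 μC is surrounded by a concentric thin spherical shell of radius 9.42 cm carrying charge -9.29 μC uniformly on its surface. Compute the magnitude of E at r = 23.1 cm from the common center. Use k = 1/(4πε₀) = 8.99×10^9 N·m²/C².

Symmetry ⇒ E = E(r) r̂. Gaussian sphere of radius r = 23.1 cm (r > 9.42 cm, enclosing both).
Q_enc = (-7.24 μC) + (-9.29 μC) = -1.653×10^-5 C.
Applying ∮E·dA = Q_enc/ε₀ with Φ = E(4πr²):
E = k|Q_enc|/r² = (8.99×10^9)(1.653e-5)/(0.231)² = 2.78e6 N/C.

E ≈ 2.78e6 N/C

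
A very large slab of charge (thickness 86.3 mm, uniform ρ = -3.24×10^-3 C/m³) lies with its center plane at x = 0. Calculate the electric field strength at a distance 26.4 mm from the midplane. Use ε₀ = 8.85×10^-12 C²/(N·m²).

By symmetry E is perpendicular to the slab. A Gaussian pillbox from −26.4 mm to +26.4 mm (face area A) lies entirely within the slab.
Q_enc = ρ·(2x)·A and flux = 2EA, so 2EA = 2ρxA/ε₀ ⇒ E = |ρ|x/ε₀.
E = (3.24×10^-3)(0.0264)/(8.85×10^-12) = 9.67e6 N/C.

9.67×10^6 N/C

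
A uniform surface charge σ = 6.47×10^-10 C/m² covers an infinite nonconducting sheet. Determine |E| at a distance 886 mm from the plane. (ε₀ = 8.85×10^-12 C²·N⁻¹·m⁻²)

Choose a cylindrical pillbox piercing the sheet, end faces (area A) parallel to it.
Only the two end caps contribute flux: Φ = 2EA. With Q_enc = σA, Gauss's law gives E = |σ|/(2ε₀).
E = |σ|/(2ε₀) = (6.47e-10)/(2·8.85×10^-12) = 36.6 N/C.

|E| = 36.6 V/m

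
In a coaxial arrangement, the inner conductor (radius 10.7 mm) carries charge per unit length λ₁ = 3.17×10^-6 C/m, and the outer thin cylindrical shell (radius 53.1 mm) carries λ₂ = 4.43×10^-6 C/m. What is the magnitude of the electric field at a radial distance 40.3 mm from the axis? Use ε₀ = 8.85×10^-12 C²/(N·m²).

|E| = 1.41×10^6 V/m

Choose a coaxial cylinder of radius r = 40.3 mm (arbitrary length L) as the Gaussian surface (between the conductors, 10.7 mm < r < 53.1 mm).
Only the inner wire is enclosed; the outer shell contributes nothing inside itself. λ_enc = λ₁ = 3.17×10^-6 C/m.
Applying ∮E·dA = Q_enc/ε₀ with the end caps contributing no flux:
E = |λ_enc|/(2πε₀r) = (3.17×10^-6)/(2π·8.85×10^-12·0.0403) = 1.41×10^6 N/C.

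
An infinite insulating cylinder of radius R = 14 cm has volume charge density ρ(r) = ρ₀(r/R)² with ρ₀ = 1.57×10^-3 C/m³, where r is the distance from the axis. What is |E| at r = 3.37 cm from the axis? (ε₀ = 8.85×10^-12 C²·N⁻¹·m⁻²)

Take a coaxial cylindrical Gaussian surface of radius r = 3.37 cm and length L (r < R).
λ_enc = ∫₀^r ρ(r')·2πr' dr' = (2πρ₀/R²)·r^4/4 = 1.623×10^-7 C/m.
Gauss's law: E·2πrL = λ_enc L/ε₀.
E = |λ_enc|/(2πε₀r) = (1.623×10^-7)/(2π·8.85×10^-12·0.0337) = 8.66×10^4 N/C.

E ≈ 8.66e4 N/C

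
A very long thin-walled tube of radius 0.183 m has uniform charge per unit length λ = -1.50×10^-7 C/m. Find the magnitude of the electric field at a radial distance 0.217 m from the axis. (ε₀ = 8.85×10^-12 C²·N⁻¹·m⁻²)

Take a coaxial cylindrical Gaussian surface of radius r = 0.217 m and length L (r > 0.183 m).
The full line charge is enclosed: λ_enc = -1.50×10^-7 C/m.
Applying ∮E·dA = Q_enc/ε₀ with the end caps contributing no flux:
E = |λ_enc|/(2πε₀r) = (1.50×10^-7)/(2π·8.85×10^-12·0.217) = 1.24e4 N/C.

|E| ≈ 1.24e4 V/m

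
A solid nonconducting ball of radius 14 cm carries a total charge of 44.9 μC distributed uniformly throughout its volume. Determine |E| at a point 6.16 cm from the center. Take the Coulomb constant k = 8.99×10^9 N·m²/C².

By spherical symmetry E is radial; choose a Gaussian sphere of radius r = 6.16 cm (r < R).
For a uniform sphere the enclosed fraction is (r/R)³, so Q_enc = (44.9 μC)(0.0616/0.14)³ = 3.825×10^-6 C.
Since E is radial and uniform over the Gaussian sphere, Φ = E·4πr² = Q_enc/ε₀.
E = k|Q_enc|/r² = (8.99×10^9)(3.825×10^-6)/(0.0616)² = 9.06×10^6 N/C.

E = 9.06×10^6 N/C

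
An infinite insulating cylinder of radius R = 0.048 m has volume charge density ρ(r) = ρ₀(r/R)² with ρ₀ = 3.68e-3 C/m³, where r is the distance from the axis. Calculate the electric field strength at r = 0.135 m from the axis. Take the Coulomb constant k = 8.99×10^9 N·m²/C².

E = 1.77e6 N/C

By cylindrical symmetry E is radial; use a coaxial Gaussian cylinder of radius 0.135 m and length L (r > R, full charge per length enclosed).
λ_enc = 2π ∫₀^R ρ₀(r'/R)^2 r' dr' = 2πρ₀R²/4 = 1.332×10^-5 C/m.
Since E is radial and uniform over the curved surface, Φ = E·2πrL = Q_enc/ε₀ = λ_enc L/ε₀.
E = 2k|λ_enc|/r = 2(8.99×10^9)(1.332×10^-5)/(0.135) = 1.77×10^6 N/C.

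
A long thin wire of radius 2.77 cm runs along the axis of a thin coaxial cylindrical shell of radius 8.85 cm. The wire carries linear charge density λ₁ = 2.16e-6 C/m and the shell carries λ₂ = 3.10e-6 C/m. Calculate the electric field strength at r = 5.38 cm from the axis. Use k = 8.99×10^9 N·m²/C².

E = 7.22×10^5 V/m

Take a coaxial cylindrical Gaussian surface of radius r = 5.38 cm and length L (between the conductors, 2.77 cm < r < 8.85 cm).
The shell at 8.85 cm lies outside the Gaussian surface, so λ_enc = λ₁ = 2.16×10^-6 C/m.
Applying ∮E·dA = Q_enc/ε₀ with the end caps contributing no flux:
E = 2k|λ_enc|/r = 2(8.99×10^9)(2.16e-6)/(0.0538) = 7.22×10^5 N/C.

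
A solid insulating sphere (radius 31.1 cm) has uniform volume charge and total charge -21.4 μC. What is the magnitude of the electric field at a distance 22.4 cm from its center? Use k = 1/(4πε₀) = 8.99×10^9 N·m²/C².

|E| ≈ 1.43×10^6 N/C

Symmetry ⇒ E = E(r) r̂. Gaussian sphere of radius r = 22.4 cm (r < R).
For a uniform sphere the enclosed fraction is (r/R)³, so Q_enc = (-21.4 μC)(0.224/0.311)³ = -7.996×10^-6 C.
Applying ∮E·dA = Q_enc/ε₀ with Φ = E(4πr²):
E = k|Q_enc|/r² = (8.99×10^9)(7.996×10^-6)/(0.224)² = 1.43×10^6 N/C.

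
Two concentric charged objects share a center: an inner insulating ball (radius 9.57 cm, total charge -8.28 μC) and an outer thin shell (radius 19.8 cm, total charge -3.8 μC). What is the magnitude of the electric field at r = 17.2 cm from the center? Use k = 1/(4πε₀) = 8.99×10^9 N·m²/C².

|E| = 2.52×10^6 N/C

Use a concentric Gaussian sphere at r = 17.2 cm (between the bodies, 9.57 cm < r < 19.8 cm).
The shell at 19.8 cm lies outside the Gaussian surface, so Q_enc = -8.28 μC = -8.28e-6 C.
By Gauss's law, ∮E·dA = E·4πr² = Q_enc/ε₀.
E = k|Q_enc|/r² = (8.99×10^9)(8.28×10^-6)/(0.172)² = 2.52×10^6 N/C.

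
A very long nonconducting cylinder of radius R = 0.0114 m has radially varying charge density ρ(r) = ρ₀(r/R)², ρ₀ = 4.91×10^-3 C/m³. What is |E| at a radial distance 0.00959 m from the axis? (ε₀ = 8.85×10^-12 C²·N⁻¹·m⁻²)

|E| ≈ 9.41e5 V/m

Choose a coaxial cylinder of radius r = 0.00959 m (arbitrary length L) as the Gaussian surface (r < R).
λ_enc = ∫₀^r ρ(r')·2πr' dr' = (2πρ₀/R²)·r^4/4 = 5.02×10^-7 C/m.
Applying ∮E·dA = Q_enc/ε₀ with the end caps contributing no flux:
E = |λ_enc|/(2πε₀r) = (5.02e-7)/(2π·8.85×10^-12·0.00959) = 9.41×10^5 N/C.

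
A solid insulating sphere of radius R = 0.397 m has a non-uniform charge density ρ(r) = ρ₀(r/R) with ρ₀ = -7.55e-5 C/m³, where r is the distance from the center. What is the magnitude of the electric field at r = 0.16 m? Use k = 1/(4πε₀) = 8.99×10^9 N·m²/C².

By spherical symmetry E is radial; choose a Gaussian sphere of radius r = 0.16 m (r < R).
Integrate the density: Q_enc = 4π ∫₀^r ρ₀(r'/R)^1 r'² dr' = 4πρ₀ r^4/(4·R) = -3.915×10^-7 C.
By Gauss's law, ∮E·dA = E·4πr² = Q_enc/ε₀.
E = k|Q_enc|/r² = (8.99×10^9)(3.915e-7)/(0.16)² = 1.38×10^5 N/C.

E ≈ 1.38×10^5 N/C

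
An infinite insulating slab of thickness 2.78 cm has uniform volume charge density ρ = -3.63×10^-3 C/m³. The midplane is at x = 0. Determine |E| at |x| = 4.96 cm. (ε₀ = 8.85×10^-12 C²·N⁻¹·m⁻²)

The point |x| = 4.96 cm lies outside the slab (half-thickness 0.0139 m). A symmetric pillbox spanning the full slab encloses Q_enc = ρ·d·A.
Flux = 2EA ⇒ E = |ρ|d/(2ε₀), independent of distance outside.
E = (3.63e-3)(0.0278)/(2·8.85×10^-12) = 5.70e6 N/C.

|E| ≈ 5.70e6 N/C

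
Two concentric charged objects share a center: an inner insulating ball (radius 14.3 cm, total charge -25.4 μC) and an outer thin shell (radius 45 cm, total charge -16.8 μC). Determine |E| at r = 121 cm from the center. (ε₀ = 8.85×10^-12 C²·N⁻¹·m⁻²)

By spherical symmetry E is radial; choose a Gaussian sphere of radius r = 121 cm (r > 45 cm, enclosing both).
Q_enc = (-25.4 μC) + (-16.8 μC) = -4.22×10^-5 C.
Gauss's law: E·4πr² = Q_enc/ε₀.
E = |Q_enc|/(4πε₀r²) = (4.22e-5)/(4π·8.85×10^-12·(1.21)²) = 2.59×10^5 N/C.

2.59e5 N/C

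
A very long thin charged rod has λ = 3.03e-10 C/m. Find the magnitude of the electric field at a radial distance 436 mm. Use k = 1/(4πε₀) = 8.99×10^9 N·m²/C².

E = 12.5 N/C

Choose a coaxial cylinder of radius r = 436 mm (arbitrary length L) as the Gaussian surface.
Q_enc = λL, so λ_enc = 3.03×10^-10 C/m.
Since E is radial and uniform over the curved surface, Φ = E·2πrL = Q_enc/ε₀ = λ_enc L/ε₀.
E = 2k|λ_enc|/r = 2(8.99×10^9)(3.03×10^-10)/(0.436) = 12.5 N/C.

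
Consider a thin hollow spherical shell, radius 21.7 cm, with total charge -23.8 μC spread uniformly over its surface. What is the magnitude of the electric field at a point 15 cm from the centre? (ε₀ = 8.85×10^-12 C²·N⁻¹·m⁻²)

|E| = 0 V/m

By spherical symmetry E is radial; choose a Gaussian sphere of radius r = 15 cm (inside the shell, r < 21.7 cm).
No charge lies within this surface, so Q_enc = 0 and Gauss's law gives E·4πr² = 0 ⇒ E = 0.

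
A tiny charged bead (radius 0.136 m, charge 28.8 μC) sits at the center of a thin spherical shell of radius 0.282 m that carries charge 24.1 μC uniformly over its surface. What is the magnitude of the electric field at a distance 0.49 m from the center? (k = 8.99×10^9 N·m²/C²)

Symmetry ⇒ E = E(r) r̂. Gaussian sphere of radius r = 0.49 m (r > 0.282 m, enclosing both).
Q_enc = (28.8 μC) + (24.1 μC) = 5.29×10^-5 C.
Since E is radial and uniform over the Gaussian sphere, Φ = E·4πr² = Q_enc/ε₀.
E = k|Q_enc|/r² = (8.99×10^9)(5.29×10^-5)/(0.49)² = 1.98e6 N/C.

|E| = 1.98×10^6 N/C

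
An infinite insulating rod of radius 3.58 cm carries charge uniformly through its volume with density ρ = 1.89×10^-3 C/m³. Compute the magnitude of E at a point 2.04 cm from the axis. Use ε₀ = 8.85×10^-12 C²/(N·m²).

|E| = 2.18×10^6 N/C

Choose a coaxial cylinder of radius r = 2.04 cm (arbitrary length L) as the Gaussian surface (r < R).
Enclosed charge per unit length: λ_enc = ρ·πr² = (1.89e-3)π(0.0204)² = 2.471×10^-6 C/m.
Since E is radial and uniform over the curved surface, Φ = E·2πrL = Q_enc/ε₀ = λ_enc L/ε₀.
E = |λ_enc|/(2πε₀r) = (2.471e-6)/(2π·8.85×10^-12·0.0204) = 2.18e6 N/C.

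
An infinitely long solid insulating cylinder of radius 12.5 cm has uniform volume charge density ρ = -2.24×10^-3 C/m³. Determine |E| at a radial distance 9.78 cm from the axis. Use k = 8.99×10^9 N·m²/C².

By cylindrical symmetry E is radial; use a coaxial Gaussian cylinder of radius 9.78 cm and length L (r < R).
Charge inside radius r per length L is ρ·πr²·L, so λ_enc = ρπr² = -6.731e-5 C/m.
By Gauss's law (flux through the curved wall only), E·2πrL = λ_enc L/ε₀.
E = 2k|λ_enc|/r = 2(8.99×10^9)(6.731e-5)/(0.0978) = 1.24×10^7 N/C.

E = 1.24e7 V/m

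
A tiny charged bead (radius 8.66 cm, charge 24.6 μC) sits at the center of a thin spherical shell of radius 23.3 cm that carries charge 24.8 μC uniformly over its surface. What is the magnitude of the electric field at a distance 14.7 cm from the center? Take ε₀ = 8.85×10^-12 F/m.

|E| ≈ 1.02×10^7 N/C

Take a concentric spherical Gaussian surface of radius r = 14.7 cm (between the bodies, 8.66 cm < r < 23.3 cm).
The shell at 23.3 cm lies outside the Gaussian surface, so Q_enc = 24.6 μC = 2.46×10^-5 C.
By Gauss's law, ∮E·dA = E·4πr² = Q_enc/ε₀.
E = |Q_enc|/(4πε₀r²) = (2.46e-5)/(4π·8.85×10^-12·(0.147)²) = 1.02×10^7 N/C.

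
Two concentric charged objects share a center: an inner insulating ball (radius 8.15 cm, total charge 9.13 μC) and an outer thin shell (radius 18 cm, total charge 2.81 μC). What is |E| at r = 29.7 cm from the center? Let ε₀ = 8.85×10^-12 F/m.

Symmetry ⇒ E = E(r) r̂. Gaussian sphere of radius r = 29.7 cm (r > 18 cm, enclosing both).
Q_enc = (9.13 μC) + (2.81 μC) = 1.194e-5 C.
By Gauss's law, ∮E·dA = E·4πr² = Q_enc/ε₀.
E = |Q_enc|/(4πε₀r²) = (1.194e-5)/(4π·8.85×10^-12·(0.297)²) = 1.22×10^6 N/C.

1.22×10^6 N/C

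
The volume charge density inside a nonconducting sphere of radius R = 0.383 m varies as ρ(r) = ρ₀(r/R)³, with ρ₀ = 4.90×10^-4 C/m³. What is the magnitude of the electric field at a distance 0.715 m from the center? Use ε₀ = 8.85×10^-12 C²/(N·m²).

|E| = 1.01×10^6 N/C

Use a concentric Gaussian sphere at r = 0.715 m (r > R, all charge enclosed).
Q_enc = 4π ∫₀^R ρ₀(r'/R)^3 r'² dr' = 4πρ₀R³/6 = 5.766×10^-5 C.
Gauss's law: E·4πr² = Q_enc/ε₀.
E = |Q_enc|/(4πε₀r²) = (5.766×10^-5)/(4π·8.85×10^-12·(0.715)²) = 1.01×10^6 N/C.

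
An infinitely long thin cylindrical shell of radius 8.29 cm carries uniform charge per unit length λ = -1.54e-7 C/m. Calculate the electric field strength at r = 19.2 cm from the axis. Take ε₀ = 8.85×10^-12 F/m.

E = 1.44×10^4 N/C

Coaxial Gaussian cylinder, radius r = 19.2 cm, length L (r > 8.29 cm).
The full line charge is enclosed: λ_enc = -1.54×10^-7 C/m.
Since E is radial and uniform over the curved surface, Φ = E·2πrL = Q_enc/ε₀ = λ_enc L/ε₀.
E = |λ_enc|/(2πε₀r) = (1.54×10^-7)/(2π·8.85×10^-12·0.192) = 1.44e4 N/C.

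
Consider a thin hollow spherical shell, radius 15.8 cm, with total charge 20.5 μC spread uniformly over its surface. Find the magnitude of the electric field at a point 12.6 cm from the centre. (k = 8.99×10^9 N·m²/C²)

|E| = 0 N/C

By spherical symmetry E is radial; choose a Gaussian sphere of radius r = 12.6 cm (inside the shell, r < 15.8 cm).
All the charge is outside the Gaussian surface: Q_enc = 0, hence E = 0 everywhere inside the shell.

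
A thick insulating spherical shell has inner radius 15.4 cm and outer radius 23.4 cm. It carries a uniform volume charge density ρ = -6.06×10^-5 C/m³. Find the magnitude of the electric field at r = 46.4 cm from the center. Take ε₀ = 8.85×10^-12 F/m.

By spherical symmetry E is radial; choose a Gaussian sphere of radius r = 46.4 cm (r > 23.4 cm, enclosing the whole shell).
Q_enc = ρ·(4π/3)(b³ − a³) = (-6.06×10^-5)·(4π/3)·((0.234)³ − (0.154)³) = -2.325×10^-6 C.
Applying ∮E·dA = Q_enc/ε₀ with Φ = E(4πr²):
E = |Q_enc|/(4πε₀r²) = (2.325e-6)/(4π·8.85×10^-12·(0.464)²) = 9.71e4 N/C.

|E| ≈ 9.71×10^4 V/m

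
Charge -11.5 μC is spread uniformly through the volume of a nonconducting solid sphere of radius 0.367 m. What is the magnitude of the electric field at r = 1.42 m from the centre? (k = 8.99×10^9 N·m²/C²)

By spherical symmetry E is radial; choose a Gaussian sphere of radius r = 1.42 m (r > R, so the entire charge is enclosed).
Q_enc = -11.5 μC = -1.15×10^-5 C.
Applying ∮E·dA = Q_enc/ε₀ with Φ = E(4πr²):
E = k|Q_enc|/r² = (8.99×10^9)(1.15×10^-5)/(1.42)² = 5.13e4 N/C.

E ≈ 5.13×10^4 N/C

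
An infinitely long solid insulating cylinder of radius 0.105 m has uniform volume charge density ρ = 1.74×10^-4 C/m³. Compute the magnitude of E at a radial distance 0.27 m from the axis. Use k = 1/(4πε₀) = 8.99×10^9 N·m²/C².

4.01×10^5 N/C

By cylindrical symmetry E is radial; use a coaxial Gaussian cylinder of radius 0.27 m and length L (r > 0.105 m, full cross-section enclosed).
λ_enc = ρ·πR² = (1.74×10^-4)π(0.105)² = 6.027×10^-6 C/m.
Applying ∮E·dA = Q_enc/ε₀ with the end caps contributing no flux:
E = 2k|λ_enc|/r = 2(8.99×10^9)(6.027×10^-6)/(0.27) = 4.01e5 N/C.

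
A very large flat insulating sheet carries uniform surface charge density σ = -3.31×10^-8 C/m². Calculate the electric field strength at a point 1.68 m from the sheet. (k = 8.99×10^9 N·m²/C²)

E ≈ 1.87e3 V/m

Choose a cylindrical pillbox piercing the sheet, end faces (area A) parallel to it.
Flux Φ = 2EA and Q_enc = σA, so 2EA = σA/ε₀ ⇒ E = |σ|/(2ε₀), independent of distance.
E = 2πk|σ| = 2π(8.99×10^9)(3.31×10^-8) = 1.87×10^3 N/C.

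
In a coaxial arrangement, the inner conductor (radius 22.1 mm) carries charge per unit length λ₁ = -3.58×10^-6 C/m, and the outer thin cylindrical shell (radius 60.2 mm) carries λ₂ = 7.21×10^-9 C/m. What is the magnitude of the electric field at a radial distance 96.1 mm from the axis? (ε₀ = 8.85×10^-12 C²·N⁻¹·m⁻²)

By cylindrical symmetry E is radial; use a coaxial Gaussian cylinder of radius 96.1 mm and length L (r > 60.2 mm, enclosing both).
λ_enc = λ₁ + λ₂ = (-3.58×10^-6) + (7.21e-9) = -3.573×10^-6 C/m.
Since E is radial and uniform over the curved surface, Φ = E·2πrL = Q_enc/ε₀ = λ_enc L/ε₀.
E = |λ_enc|/(2πε₀r) = (3.573e-6)/(2π·8.85×10^-12·0.0961) = 6.69×10^5 N/C.

E = 6.69×10^5 N/C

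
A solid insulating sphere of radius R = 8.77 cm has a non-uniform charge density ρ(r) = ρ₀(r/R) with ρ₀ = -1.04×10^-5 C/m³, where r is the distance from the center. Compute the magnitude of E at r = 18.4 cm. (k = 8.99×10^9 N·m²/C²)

Symmetry ⇒ E = E(r) r̂. Gaussian sphere of radius r = 18.4 cm (r > R, all charge enclosed).
Q_enc = 4π ∫₀^R ρ₀(r'/R)^1 r'² dr' = 4πρ₀R³/4 = -2.204×10^-8 C.
By Gauss's law, ∮E·dA = E·4πr² = Q_enc/ε₀.
E = k|Q_enc|/r² = (8.99×10^9)(2.204e-8)/(0.184)² = 5.85e3 N/C.

|E| ≈ 5.85e3 N/C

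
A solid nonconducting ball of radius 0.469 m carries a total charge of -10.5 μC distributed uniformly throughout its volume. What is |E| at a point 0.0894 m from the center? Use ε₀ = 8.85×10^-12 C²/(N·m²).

By spherical symmetry E is radial; choose a Gaussian sphere of radius r = 0.0894 m (r < R).
Only the charge within r is enclosed: Q_enc = Q·(r/R)³ = (-10.5 μC)·(0.0894 m/0.469 m)³ = -7.272e-8 C.
Since E is radial and uniform over the Gaussian sphere, Φ = E·4πr² = Q_enc/ε₀.
E = |Q_enc|/(4πε₀r²) = (7.272×10^-8)/(4π·8.85×10^-12·(0.0894)²) = 8.18e4 N/C.

E ≈ 8.18e4 N/C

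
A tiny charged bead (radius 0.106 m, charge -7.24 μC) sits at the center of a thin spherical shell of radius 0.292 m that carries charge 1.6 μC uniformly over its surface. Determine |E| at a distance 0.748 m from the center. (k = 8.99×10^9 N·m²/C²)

By spherical symmetry E is radial; choose a Gaussian sphere of radius r = 0.748 m (r > 0.292 m, enclosing both).
Q_enc = (-7.24 μC) + (1.6 μC) = -5.64×10^-6 C.
Applying ∮E·dA = Q_enc/ε₀ with Φ = E(4πr²):
E = k|Q_enc|/r² = (8.99×10^9)(5.64×10^-6)/(0.748)² = 9.06×10^4 N/C.

E ≈ 9.06×10^4 N/C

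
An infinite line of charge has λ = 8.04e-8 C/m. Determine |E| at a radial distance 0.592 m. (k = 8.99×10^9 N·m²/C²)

Coaxial Gaussian cylinder, radius r = 0.592 m, length L.
Q_enc = λL, so λ_enc = 8.04×10^-8 C/m.
Since E is radial and uniform over the curved surface, Φ = E·2πrL = Q_enc/ε₀ = λ_enc L/ε₀.
E = 2k|λ_enc|/r = 2(8.99×10^9)(8.04e-8)/(0.592) = 2.44×10^3 N/C.

E = 2.44e3 V/m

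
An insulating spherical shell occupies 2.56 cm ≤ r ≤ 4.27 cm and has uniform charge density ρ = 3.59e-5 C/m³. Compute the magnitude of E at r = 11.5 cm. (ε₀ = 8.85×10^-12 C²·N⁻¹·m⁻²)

By spherical symmetry E is radial; choose a Gaussian sphere of radius r = 11.5 cm (r > 4.27 cm, enclosing the whole shell).
Q_enc = ρ·(4π/3)(b³ − a³) = (3.59e-5)·(4π/3)·((0.0427)³ − (0.0256)³) = 9.185e-9 C.
Gauss's law: E·4πr² = Q_enc/ε₀.
E = |Q_enc|/(4πε₀r²) = (9.185×10^-9)/(4π·8.85×10^-12·(0.115)²) = 6.24e3 N/C.

E = 6.24×10^3 V/m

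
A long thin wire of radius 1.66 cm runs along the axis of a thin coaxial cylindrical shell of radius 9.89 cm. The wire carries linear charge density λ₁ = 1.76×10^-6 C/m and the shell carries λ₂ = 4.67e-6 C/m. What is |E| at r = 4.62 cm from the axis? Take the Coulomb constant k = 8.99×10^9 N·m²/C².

By cylindrical symmetry E is radial; use a coaxial Gaussian cylinder of radius 4.62 cm and length L (between the conductors, 1.66 cm < r < 9.89 cm).
The shell at 9.89 cm lies outside the Gaussian surface, so λ_enc = λ₁ = 1.76e-6 C/m.
Since E is radial and uniform over the curved surface, Φ = E·2πrL = Q_enc/ε₀ = λ_enc L/ε₀.
E = 2k|λ_enc|/r = 2(8.99×10^9)(1.76×10^-6)/(0.0462) = 6.85×10^5 N/C.

|E| ≈ 6.85e5 N/C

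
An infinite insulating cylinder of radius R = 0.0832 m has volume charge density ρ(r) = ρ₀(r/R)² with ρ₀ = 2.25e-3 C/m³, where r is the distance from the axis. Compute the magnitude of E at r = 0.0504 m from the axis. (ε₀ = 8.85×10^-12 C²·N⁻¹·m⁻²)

E = 1.18×10^6 V/m

Coaxial Gaussian cylinder, radius r = 0.0504 m, length L (r < R).
Integrating ρ over the cross-section to radius r: λ_enc = (2πρ₀/R²) ∫₀^r r'^3 dr' = 2πρ₀ r^4/(4·R²) = 3.294×10^-6 C/m.
Applying ∮E·dA = Q_enc/ε₀ with the end caps contributing no flux:
E = |λ_enc|/(2πε₀r) = (3.294×10^-6)/(2π·8.85×10^-12·0.0504) = 1.18×10^6 N/C.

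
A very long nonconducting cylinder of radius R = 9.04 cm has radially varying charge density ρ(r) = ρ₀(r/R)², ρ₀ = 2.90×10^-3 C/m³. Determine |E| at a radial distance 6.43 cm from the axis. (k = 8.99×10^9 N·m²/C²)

|E| ≈ 2.66×10^6 V/m

By cylindrical symmetry E is radial; use a coaxial Gaussian cylinder of radius 6.43 cm and length L (r < R).
Integrating ρ over the cross-section to radius r: λ_enc = (2πρ₀/R²) ∫₀^r r'^3 dr' = 2πρ₀ r^4/(4·R²) = 9.529×10^-6 C/m.
By Gauss's law (flux through the curved wall only), E·2πrL = λ_enc L/ε₀.
E = 2k|λ_enc|/r = 2(8.99×10^9)(9.529e-6)/(0.0643) = 2.66×10^6 N/C.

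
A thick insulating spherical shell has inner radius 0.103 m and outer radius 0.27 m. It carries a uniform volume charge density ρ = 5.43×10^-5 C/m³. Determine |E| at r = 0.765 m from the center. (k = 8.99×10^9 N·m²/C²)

By spherical symmetry E is radial; choose a Gaussian sphere of radius r = 0.765 m (r > 0.27 m, enclosing the whole shell).
Q_enc = ρ·(4π/3)(b³ − a³) = (5.43×10^-5)·(4π/3)·((0.27)³ − (0.103)³) = 4.228e-6 C.
By Gauss's law, ∮E·dA = E·4πr² = Q_enc/ε₀.
E = k|Q_enc|/r² = (8.99×10^9)(4.228e-6)/(0.765)² = 6.50×10^4 N/C.

|E| = 6.50e4 N/C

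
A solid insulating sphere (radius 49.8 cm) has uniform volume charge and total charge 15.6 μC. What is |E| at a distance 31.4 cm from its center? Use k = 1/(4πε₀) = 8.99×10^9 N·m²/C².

|E| ≈ 3.57e5 N/C

By spherical symmetry E is radial; choose a Gaussian sphere of radius r = 31.4 cm (r < R).
For a uniform sphere the enclosed fraction is (r/R)³, so Q_enc = (15.6 μC)(0.314/0.498)³ = 3.91e-6 C.
Since E is radial and uniform over the Gaussian sphere, Φ = E·4πr² = Q_enc/ε₀.
E = k|Q_enc|/r² = (8.99×10^9)(3.91×10^-6)/(0.314)² = 3.57×10^5 N/C.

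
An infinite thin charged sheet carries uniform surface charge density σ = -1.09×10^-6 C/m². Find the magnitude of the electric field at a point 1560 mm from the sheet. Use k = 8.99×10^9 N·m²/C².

The symmetry is planar: E is normal to the sheet and the same magnitude on both sides. Take a pillbox straddling the sheet with end-cap area A.
Flux Φ = 2EA and Q_enc = σA, so 2EA = σA/ε₀ ⇒ E = |σ|/(2ε₀), independent of distance.
E = 2πk|σ| = 2π(8.99×10^9)(1.09×10^-6) = 6.16×10^4 N/C.

|E| = 6.16e4 N/C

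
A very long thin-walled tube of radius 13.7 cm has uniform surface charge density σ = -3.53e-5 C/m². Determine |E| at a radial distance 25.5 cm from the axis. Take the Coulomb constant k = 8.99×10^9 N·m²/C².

By cylindrical symmetry E is radial; use a coaxial Gaussian cylinder of radius 25.5 cm and length L (r > 13.7 cm).
The whole shell is enclosed: λ_enc = σ·2πR = (-3.53×10^-5)·2π·(0.137) = -3.039×10^-5 C/m.
Since E is radial and uniform over the curved surface, Φ = E·2πrL = Q_enc/ε₀ = λ_enc L/ε₀.
E = 2k|λ_enc|/r = 2(8.99×10^9)(3.039×10^-5)/(0.255) = 2.14×10^6 N/C.

|E| ≈ 2.14e6 N/C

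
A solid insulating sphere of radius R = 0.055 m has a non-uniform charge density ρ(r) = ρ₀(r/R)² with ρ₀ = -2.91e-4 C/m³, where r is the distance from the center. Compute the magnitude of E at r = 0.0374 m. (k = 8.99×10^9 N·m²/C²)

Symmetry ⇒ E = E(r) r̂. Gaussian sphere of radius r = 0.0374 m (r < R).
Integrate the density: Q_enc = 4π ∫₀^r ρ₀(r'/R)^2 r'² dr' = 4πρ₀ r^5/(5·R²) = -1.769×10^-8 C.
Gauss's law: E·4πr² = Q_enc/ε₀.
E = k|Q_enc|/r² = (8.99×10^9)(1.769×10^-8)/(0.0374)² = 1.14e5 N/C.

|E| ≈ 1.14×10^5 N/C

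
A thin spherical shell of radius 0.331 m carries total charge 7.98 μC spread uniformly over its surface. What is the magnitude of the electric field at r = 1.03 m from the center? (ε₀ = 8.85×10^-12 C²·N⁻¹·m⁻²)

|E| ≈ 6.76×10^4 N/C

By spherical symmetry E is radial; choose a Gaussian sphere of radius r = 1.03 m (r > 0.331 m).
The entire shell is enclosed: Q_enc = 7.98e-6 C.
Gauss's law: E·4πr² = Q_enc/ε₀.
E = |Q_enc|/(4πε₀r²) = (7.98×10^-6)/(4π·8.85×10^-12·(1.03)²) = 6.76×10^4 N/C.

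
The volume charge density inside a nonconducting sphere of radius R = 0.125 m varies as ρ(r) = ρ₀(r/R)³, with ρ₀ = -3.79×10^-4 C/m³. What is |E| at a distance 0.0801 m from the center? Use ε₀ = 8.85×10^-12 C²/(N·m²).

By spherical symmetry E is radial; choose a Gaussian sphere of radius r = 0.0801 m (r < R).
Integrate the density: Q_enc = 4π ∫₀^r ρ₀(r'/R)^3 r'² dr' = 4πρ₀ r^6/(6·R³) = -1.073×10^-7 C.
By Gauss's law, ∮E·dA = E·4πr² = Q_enc/ε₀.
E = |Q_enc|/(4πε₀r²) = (1.073×10^-7)/(4π·8.85×10^-12·(0.0801)²) = 1.50×10^5 N/C.

E = 1.50×10^5 N/C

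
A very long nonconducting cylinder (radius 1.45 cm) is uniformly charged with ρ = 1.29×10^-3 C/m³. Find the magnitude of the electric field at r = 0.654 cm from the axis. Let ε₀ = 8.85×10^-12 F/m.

4.77e5 N/C

Coaxial Gaussian cylinder, radius r = 0.654 cm, length L (r < R).
Enclosed charge per unit length: λ_enc = ρ·πr² = (1.29e-3)π(0.00654)² = 1.733×10^-7 C/m.
Since E is radial and uniform over the curved surface, Φ = E·2πrL = Q_enc/ε₀ = λ_enc L/ε₀.
E = |λ_enc|/(2πε₀r) = (1.733×10^-7)/(2π·8.85×10^-12·0.00654) = 4.77×10^5 N/C.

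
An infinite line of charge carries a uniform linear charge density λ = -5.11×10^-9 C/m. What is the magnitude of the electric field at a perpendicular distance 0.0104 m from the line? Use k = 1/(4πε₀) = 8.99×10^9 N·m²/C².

|E| = 8.83×10^3 V/m

Take a coaxial cylindrical Gaussian surface of radius r = 0.0104 m and length L.
Q_enc = λL, so λ_enc = -5.11e-9 C/m.
Gauss's law: E·2πrL = λ_enc L/ε₀.
E = 2k|λ_enc|/r = 2(8.99×10^9)(5.11e-9)/(0.0104) = 8.83×10^3 N/C.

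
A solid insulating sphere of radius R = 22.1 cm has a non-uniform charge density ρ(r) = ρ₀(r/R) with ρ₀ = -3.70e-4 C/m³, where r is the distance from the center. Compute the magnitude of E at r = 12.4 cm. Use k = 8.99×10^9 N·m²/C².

By spherical symmetry E is radial; choose a Gaussian sphere of radius r = 12.4 cm (r < R).
Integrate the density: Q_enc = 4π ∫₀^r ρ₀(r'/R)^1 r'² dr' = 4πρ₀ r^4/(4·R) = -1.244×10^-6 C.
Gauss's law: E·4πr² = Q_enc/ε₀.
E = k|Q_enc|/r² = (8.99×10^9)(1.244×10^-6)/(0.124)² = 7.27e5 N/C.

|E| ≈ 7.27×10^5 V/m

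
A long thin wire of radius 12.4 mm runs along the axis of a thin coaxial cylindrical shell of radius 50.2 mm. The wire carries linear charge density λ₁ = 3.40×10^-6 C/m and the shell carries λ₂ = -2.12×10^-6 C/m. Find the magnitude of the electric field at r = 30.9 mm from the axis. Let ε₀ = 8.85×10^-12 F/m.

Choose a coaxial cylinder of radius r = 30.9 mm (arbitrary length L) as the Gaussian surface (between the conductors, 12.4 mm < r < 50.2 mm).
Only the inner wire is enclosed; the outer shell contributes nothing inside itself. λ_enc = λ₁ = 3.40×10^-6 C/m.
Since E is radial and uniform over the curved surface, Φ = E·2πrL = Q_enc/ε₀ = λ_enc L/ε₀.
E = |λ_enc|/(2πε₀r) = (3.40×10^-6)/(2π·8.85×10^-12·0.0309) = 1.98e6 N/C.

|E| ≈ 1.98e6 V/m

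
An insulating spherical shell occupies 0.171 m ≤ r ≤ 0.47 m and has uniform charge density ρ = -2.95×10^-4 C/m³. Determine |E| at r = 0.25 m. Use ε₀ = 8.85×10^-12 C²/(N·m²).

Use a concentric Gaussian sphere at r = 0.25 m (within the shell material, 0.171 m < r < 0.47 m).
Enclosed charge is the volume from a to r: Q_enc = (4π/3)ρ(r³ − a³) = -1.313×10^-5 C.
Since E is radial and uniform over the Gaussian sphere, Φ = E·4πr² = Q_enc/ε₀.
E = |Q_enc|/(4πε₀r²) = (1.313×10^-5)/(4π·8.85×10^-12·(0.25)²) = 1.89×10^6 N/C.

E ≈ 1.89e6 V/m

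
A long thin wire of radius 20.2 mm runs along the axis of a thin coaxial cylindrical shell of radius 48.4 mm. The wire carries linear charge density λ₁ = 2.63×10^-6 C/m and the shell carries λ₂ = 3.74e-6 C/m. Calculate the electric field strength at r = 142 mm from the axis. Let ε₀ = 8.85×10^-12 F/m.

Take a coaxial cylindrical Gaussian surface of radius r = 142 mm and length L (r > 48.4 mm, enclosing both).
λ_enc = λ₁ + λ₂ = (2.63e-6) + (3.74×10^-6) = 6.37×10^-6 C/m.
Applying ∮E·dA = Q_enc/ε₀ with the end caps contributing no flux:
E = |λ_enc|/(2πε₀r) = (6.37e-6)/(2π·8.85×10^-12·0.142) = 8.07×10^5 N/C.

8.07×10^5 V/m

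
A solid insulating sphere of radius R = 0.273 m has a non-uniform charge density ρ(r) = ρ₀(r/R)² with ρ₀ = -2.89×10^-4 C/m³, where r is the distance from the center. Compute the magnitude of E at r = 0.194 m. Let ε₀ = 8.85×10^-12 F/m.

By spherical symmetry E is radial; choose a Gaussian sphere of radius r = 0.194 m (r < R).
Q_enc = ∫₀^r ρ(r')·4πr'² dr' = (4πρ₀/R²) ∫₀^r r'^4 dr' = 4πρ₀ r^5/(5·R²) = -2.678×10^-6 C.
Since E is radial and uniform over the Gaussian sphere, Φ = E·4πr² = Q_enc/ε₀.
E = |Q_enc|/(4πε₀r²) = (2.678×10^-6)/(4π·8.85×10^-12·(0.194)²) = 6.40×10^5 N/C.

6.40e5 N/C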